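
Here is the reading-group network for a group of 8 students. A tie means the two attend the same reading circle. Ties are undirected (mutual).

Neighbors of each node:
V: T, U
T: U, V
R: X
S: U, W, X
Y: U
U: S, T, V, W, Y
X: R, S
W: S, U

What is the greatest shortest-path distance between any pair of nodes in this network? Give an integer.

4

Eccentricity of each node (its greatest distance to any other): R:4, S:2, T:4, U:3, V:4, W:3, X:3, Y:4.
The maximum eccentricity is 4, realized for instance by the pair V–R via V – U – S – X – R. So the diameter is 4.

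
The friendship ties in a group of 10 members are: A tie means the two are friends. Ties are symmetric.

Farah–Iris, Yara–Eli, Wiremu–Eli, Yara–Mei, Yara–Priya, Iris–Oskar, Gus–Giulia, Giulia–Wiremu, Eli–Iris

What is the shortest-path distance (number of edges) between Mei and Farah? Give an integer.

One shortest route is Mei – Yara – Eli – Iris – Farah, which uses 4 edges, and at distance 3 from Mei we only reach {Iris, Wiremu}, which does not include Farah. So d(Mei,Farah) = 4.

4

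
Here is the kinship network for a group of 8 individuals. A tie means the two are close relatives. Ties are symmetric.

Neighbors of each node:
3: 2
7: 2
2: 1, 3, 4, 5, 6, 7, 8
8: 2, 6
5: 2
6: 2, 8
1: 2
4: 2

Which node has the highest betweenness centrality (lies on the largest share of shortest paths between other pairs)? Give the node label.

Unnormalized betweenness of each node: 1:0, 2:20, 3:0, 4:0, 5:0, 6:0, 7:0, 8:0.
2 has the largest value, 20, making it the main broker — the node through which the most shortest paths run.

2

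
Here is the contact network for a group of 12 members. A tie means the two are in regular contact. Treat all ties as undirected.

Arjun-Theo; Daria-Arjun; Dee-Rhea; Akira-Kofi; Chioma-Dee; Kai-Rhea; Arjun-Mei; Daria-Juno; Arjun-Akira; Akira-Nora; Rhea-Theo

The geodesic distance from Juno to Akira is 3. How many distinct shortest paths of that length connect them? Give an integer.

1

The shortest distance is 3, and the only length-3 path is Juno–Daria–Arjun–Akira. So there is exactly 1 shortest path.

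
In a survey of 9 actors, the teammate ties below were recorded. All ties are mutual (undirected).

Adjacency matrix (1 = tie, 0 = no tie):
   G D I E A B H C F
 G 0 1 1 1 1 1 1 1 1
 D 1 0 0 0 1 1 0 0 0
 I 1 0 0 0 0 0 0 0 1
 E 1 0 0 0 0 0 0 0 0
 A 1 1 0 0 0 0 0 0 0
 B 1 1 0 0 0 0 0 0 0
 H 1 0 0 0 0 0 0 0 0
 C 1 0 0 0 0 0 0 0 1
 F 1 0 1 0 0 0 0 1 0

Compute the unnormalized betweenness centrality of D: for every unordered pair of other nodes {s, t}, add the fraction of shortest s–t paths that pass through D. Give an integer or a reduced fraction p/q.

Pairs whose geodesics pass through D — A–B: 1/2.
All other pairs contribute 0.
Summing the contributions gives betweenness(D) = 1/2.

1/2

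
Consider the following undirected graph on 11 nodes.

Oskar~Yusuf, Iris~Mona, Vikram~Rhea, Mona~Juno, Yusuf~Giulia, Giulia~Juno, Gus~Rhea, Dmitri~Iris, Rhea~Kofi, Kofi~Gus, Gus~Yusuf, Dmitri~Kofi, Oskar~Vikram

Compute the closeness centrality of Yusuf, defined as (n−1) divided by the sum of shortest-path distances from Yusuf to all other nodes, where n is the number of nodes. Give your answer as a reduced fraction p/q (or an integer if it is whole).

10/21

Distances from Yusuf: Dmitri:3, Giulia:1, Gus:1, Iris:4, Juno:2, Kofi:2, Mona:3, Oskar:1, Rhea:2, Vikram:2. Sum = 21.
n = 11, so closeness = 10/21.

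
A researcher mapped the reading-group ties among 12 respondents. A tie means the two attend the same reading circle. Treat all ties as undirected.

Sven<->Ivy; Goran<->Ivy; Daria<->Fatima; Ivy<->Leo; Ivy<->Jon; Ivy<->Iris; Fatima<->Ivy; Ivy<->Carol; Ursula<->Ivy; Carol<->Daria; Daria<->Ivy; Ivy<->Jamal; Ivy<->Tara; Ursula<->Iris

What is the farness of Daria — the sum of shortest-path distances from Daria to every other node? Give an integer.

Distances from Daria: Carol:1, Fatima:1, Goran:2, Iris:2, Ivy:1, Jamal:2, Jon:2, Leo:2, Sven:2, Tara:2, Ursula:2.
Sum = 1 + 1 + 2 + 2 + 1 + 2 + 2 + 2 + 2 + 2 + 2 = 19.

19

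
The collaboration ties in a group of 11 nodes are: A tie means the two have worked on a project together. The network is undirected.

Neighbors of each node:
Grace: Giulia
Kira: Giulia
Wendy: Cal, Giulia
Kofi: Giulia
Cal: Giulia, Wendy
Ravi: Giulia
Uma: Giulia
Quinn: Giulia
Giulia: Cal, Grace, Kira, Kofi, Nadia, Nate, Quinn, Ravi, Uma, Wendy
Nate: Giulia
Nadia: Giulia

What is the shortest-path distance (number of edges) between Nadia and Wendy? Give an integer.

One shortest route is Nadia – Giulia – Wendy, which uses 2 edges, and Nadia and Wendy are not directly tied, so nothing shorter exists. So d(Nadia,Wendy) = 2.

2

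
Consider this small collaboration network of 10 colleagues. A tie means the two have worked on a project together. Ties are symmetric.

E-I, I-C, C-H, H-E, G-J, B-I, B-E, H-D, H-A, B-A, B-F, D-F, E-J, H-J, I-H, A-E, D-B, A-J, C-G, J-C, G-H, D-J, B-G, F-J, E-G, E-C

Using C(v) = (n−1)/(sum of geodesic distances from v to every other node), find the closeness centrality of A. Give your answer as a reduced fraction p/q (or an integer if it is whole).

Distances from A: B:1, C:2, D:2, E:1, F:2, G:2, H:1, I:2, J:1. Sum = 14.
n = 10, so closeness = 9/14.

9/14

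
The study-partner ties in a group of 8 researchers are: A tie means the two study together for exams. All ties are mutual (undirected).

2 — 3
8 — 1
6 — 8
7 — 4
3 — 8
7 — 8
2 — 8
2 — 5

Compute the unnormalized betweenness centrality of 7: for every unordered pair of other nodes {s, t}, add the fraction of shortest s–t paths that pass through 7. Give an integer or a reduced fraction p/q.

6

Pairs whose geodesics pass through 7 — 5–4: 1; 6–4: 1; 8–4: 1; 2–4: 1; 1–4: 1; 4–3: 1.
All other pairs contribute 0.
Summing the contributions gives betweenness(7) = 6.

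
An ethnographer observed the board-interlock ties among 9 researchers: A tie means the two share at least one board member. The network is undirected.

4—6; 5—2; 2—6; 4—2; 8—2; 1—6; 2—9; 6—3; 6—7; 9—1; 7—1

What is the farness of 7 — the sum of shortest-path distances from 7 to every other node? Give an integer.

Distances from 7: 1:1, 2:2, 3:2, 4:2, 5:3, 6:1, 8:3, 9:2.
Sum = 1 + 2 + 2 + 2 + 3 + 1 + 3 + 2 = 16.

16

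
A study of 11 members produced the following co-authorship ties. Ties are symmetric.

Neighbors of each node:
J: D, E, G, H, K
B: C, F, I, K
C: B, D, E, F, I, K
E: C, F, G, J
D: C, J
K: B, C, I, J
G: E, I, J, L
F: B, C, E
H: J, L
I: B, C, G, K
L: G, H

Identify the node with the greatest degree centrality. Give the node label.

Degrees — B:4, C:6, D:2, E:4, F:3, G:4, H:2, I:4, J:5, K:4, L:2.
The maximum is 6, attained only by C.

C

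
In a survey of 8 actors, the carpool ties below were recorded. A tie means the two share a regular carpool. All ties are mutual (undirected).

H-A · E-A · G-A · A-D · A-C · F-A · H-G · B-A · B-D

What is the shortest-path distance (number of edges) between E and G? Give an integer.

One shortest route is E – A – G, which uses 2 edges, and E and G are not directly tied, so nothing shorter exists. So d(E,G) = 2.

2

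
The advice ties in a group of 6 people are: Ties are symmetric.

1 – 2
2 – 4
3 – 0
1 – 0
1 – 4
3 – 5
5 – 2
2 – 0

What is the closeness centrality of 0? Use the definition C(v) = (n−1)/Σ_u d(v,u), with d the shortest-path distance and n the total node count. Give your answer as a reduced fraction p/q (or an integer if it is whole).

Distances from 0: 1:1, 2:1, 3:1, 4:2, 5:2. Sum = 7.
n = 6, so closeness = 5/7.

5/7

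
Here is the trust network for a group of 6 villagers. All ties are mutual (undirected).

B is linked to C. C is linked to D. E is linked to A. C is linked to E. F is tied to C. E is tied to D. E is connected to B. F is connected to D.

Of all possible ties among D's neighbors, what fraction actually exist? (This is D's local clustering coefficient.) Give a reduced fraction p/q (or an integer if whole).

2/3

D's neighbors: C, E, and F (k = 3).
Possible neighbor pairs: C(3,2) = 3. Edges among them: C–E, C–F → e = 2.
Clustering(D) = 2/3.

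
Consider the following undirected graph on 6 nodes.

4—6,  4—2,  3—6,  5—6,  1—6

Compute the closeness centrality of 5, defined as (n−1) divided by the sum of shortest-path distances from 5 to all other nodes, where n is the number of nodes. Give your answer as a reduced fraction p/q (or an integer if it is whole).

Distances from 5: 1:2, 2:3, 3:2, 4:2, 6:1. Sum = 10.
n = 6, so closeness = 5/10 = 1/2.

1/2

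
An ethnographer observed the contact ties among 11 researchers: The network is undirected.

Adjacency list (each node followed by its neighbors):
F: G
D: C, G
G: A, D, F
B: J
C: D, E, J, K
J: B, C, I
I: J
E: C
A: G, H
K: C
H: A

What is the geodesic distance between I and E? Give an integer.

3

One shortest route is I – J – C – E, which uses 3 edges, and at distance 2 from I we only reach {B, C}, which does not include E. So d(I,E) = 3.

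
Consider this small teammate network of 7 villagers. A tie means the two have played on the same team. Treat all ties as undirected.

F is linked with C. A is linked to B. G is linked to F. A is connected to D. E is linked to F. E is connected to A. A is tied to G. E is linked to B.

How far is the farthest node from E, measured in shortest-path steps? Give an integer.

Distances from E: A:1, B:1, C:2, D:2, F:1, G:2.
The largest is 2 (to G, C, and D), so the eccentricity of E is 2.

2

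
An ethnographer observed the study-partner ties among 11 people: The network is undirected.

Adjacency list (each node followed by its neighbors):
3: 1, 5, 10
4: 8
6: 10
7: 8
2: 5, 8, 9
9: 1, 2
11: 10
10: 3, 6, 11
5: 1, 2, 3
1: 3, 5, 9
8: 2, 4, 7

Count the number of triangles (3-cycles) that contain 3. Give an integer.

1

3's neighbors: 1, 5, and 10.
Neighbor pairs that are themselves tied: 3–1–5. Each forms one triangle with 3, for 1 in total.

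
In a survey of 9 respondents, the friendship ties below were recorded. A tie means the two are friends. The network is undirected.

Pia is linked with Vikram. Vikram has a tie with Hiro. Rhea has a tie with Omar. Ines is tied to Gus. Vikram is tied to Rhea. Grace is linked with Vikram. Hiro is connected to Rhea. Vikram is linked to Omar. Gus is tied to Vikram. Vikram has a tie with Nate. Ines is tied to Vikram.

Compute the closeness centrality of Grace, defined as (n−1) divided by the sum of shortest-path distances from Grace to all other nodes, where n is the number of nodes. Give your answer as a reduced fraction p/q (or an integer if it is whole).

Distances from Grace: Gus:2, Hiro:2, Ines:2, Nate:2, Omar:2, Pia:2, Rhea:2, Vikram:1. Sum = 15.
n = 9, so closeness = 8/15.

8/15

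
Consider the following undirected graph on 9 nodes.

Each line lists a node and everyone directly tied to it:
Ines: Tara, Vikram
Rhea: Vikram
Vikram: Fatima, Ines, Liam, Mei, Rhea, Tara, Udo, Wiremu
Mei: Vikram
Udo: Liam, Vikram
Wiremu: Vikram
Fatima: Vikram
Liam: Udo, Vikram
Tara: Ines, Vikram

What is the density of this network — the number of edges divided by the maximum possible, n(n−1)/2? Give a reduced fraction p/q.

5/18

There are 10 edges and 9 nodes, so the maximum possible is C(9,2) = 36.
Density = 10/36 = 5/18.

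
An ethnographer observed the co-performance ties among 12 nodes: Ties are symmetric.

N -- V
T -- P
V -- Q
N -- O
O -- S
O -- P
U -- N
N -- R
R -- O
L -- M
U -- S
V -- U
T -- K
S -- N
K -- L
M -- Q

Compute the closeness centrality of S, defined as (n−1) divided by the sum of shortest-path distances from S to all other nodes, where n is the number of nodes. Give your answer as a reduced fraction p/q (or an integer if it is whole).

Distances from S: K:4, L:5, M:4, N:1, O:1, P:2, Q:3, R:2, T:3, U:1, V:2. Sum = 28.
n = 12, so closeness = 11/28.

11/28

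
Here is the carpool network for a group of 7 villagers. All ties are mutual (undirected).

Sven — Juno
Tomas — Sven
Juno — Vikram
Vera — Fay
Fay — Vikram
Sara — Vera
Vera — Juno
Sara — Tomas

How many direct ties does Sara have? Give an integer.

Sara is directly tied to Tomas and Vera. That is 2 neighbors, so the degree of Sara is 2.

2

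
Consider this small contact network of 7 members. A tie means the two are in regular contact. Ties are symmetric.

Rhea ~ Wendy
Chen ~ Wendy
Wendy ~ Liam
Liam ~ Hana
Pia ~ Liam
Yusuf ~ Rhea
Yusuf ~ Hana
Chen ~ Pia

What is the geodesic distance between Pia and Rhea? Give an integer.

One shortest route is Pia – Chen – Wendy – Rhea, which uses 3 edges, and at distance 2 from Pia we only reach {Hana, Wendy}, which does not include Rhea. So d(Pia,Rhea) = 3.

3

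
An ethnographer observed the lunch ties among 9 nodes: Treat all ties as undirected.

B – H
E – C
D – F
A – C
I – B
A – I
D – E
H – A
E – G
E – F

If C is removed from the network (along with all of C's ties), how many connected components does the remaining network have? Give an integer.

2

Without C, the remaining ties split the others into: {A, B, H, I}; {D, E, F, G}.
That's 2 separate components.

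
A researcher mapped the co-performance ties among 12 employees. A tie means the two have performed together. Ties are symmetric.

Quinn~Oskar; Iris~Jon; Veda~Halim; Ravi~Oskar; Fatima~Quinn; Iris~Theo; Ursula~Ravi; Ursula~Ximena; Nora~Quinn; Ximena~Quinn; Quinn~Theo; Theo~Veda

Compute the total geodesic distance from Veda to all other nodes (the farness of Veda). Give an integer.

29

Distances from Veda: Fatima:3, Halim:1, Iris:2, Jon:3, Nora:3, Oskar:3, Quinn:2, Ravi:4, Theo:1, Ursula:4, Ximena:3.
Sum = 3 + 1 + 2 + 3 + 3 + 3 + 2 + 4 + 1 + 4 + 3 = 29.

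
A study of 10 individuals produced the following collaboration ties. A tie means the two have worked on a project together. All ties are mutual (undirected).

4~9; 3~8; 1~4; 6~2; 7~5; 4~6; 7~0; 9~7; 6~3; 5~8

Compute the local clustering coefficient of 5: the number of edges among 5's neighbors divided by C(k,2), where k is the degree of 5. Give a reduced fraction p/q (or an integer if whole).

0

5's neighbors: 7 and 8 (k = 2).
Possible neighbor pairs: C(2,2) = 1. Edges among them: none → e = 0.
Clustering(5) = 0/1.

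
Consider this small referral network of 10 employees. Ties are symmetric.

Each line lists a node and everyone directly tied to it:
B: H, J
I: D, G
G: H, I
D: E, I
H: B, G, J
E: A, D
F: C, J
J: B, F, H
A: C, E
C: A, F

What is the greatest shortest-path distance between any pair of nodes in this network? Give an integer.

Eccentricity of each node (its greatest distance to any other): A:4, B:5, C:4, D:4, E:5, F:4, G:4, H:4, I:4, J:4.
The maximum eccentricity is 5, realized for instance by the pair E–B via E – D – I – G – H – B. So the diameter is 5.

5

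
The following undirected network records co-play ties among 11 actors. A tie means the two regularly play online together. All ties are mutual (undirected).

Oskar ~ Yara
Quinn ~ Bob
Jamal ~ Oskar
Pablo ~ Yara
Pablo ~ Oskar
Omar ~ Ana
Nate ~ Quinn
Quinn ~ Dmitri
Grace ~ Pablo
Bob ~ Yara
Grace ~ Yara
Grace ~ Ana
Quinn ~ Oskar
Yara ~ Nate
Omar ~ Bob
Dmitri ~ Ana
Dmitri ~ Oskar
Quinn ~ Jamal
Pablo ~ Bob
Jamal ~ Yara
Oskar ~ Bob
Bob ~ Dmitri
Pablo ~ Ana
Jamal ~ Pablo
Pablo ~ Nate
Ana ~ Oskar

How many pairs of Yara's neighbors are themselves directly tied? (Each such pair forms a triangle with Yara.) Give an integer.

Yara's neighbors: Bob, Grace, Jamal, Nate, Oskar, and Pablo.
Neighbor pairs that are themselves tied: Yara–Bob–Oskar; Yara–Bob–Pablo; Yara–Grace–Pablo; Yara–Jamal–Oskar; Yara–Jamal–Pablo; Yara–Nate–Pablo; Yara–Oskar–Pablo. Each forms one triangle with Yara, for 7 in total.

7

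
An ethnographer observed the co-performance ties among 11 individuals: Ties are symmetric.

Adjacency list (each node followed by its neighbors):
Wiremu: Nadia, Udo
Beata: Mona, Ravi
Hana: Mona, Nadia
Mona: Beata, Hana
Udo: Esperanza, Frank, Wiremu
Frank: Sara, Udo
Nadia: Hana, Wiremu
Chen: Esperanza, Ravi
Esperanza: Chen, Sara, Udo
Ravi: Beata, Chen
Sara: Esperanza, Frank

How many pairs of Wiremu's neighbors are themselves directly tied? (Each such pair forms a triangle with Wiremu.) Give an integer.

Wiremu's neighbors are Nadia and Udo, but none of them are tied to each other, so no triangle contains Wiremu.

0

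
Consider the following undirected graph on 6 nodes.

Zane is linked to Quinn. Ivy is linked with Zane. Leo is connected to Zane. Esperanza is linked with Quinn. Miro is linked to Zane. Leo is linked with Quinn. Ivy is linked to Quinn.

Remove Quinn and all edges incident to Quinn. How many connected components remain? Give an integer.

Without Quinn, the remaining ties split the others into: {Ivy, Leo, Miro, Zane}; {Esperanza}.
That's 2 separate components.

2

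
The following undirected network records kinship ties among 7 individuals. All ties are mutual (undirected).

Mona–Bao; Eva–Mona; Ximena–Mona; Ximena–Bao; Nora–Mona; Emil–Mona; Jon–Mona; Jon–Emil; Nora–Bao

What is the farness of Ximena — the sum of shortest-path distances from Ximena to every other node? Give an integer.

Distances from Ximena: Bao:1, Emil:2, Eva:2, Jon:2, Mona:1, Nora:2.
Sum = 1 + 2 + 2 + 2 + 1 + 2 = 10.

10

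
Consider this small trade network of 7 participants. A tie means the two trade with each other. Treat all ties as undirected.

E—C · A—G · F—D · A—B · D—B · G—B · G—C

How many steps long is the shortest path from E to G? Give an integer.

2

One shortest route is E – C – G, which uses 2 edges, and E and G are not directly tied, so nothing shorter exists. So d(E,G) = 2.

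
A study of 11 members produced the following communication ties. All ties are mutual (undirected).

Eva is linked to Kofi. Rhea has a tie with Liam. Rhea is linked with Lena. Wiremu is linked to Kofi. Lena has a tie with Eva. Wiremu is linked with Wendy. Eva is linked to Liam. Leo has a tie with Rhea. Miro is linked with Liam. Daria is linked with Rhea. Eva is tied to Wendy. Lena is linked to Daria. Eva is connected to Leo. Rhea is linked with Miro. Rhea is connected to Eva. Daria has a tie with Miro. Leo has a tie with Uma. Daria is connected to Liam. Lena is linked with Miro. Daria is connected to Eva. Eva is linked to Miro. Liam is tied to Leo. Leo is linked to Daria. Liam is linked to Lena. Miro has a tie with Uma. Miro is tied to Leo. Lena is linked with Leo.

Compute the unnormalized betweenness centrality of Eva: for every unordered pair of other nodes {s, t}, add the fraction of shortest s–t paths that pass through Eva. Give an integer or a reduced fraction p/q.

Pairs whose geodesics pass through Eva — Liam–Wiremu: 2/2; Liam–Wendy: 1; Liam–Kofi: 1; Lena–Wiremu: 2/2; Lena–Wendy: 1; Lena–Kofi: 1; Rhea–Wiremu: 2/2; Rhea–Wendy: 1; Rhea–Kofi: 1; Miro–Wiremu: 2/2; Miro–Wendy: 1; Miro–Kofi: 1; Uma–Wiremu: 4/4; Uma–Wendy: 2/2 … (+8 more pairs).
All other pairs contribute 0.
Summing the contributions gives betweenness(Eva) = 43/2.

43/2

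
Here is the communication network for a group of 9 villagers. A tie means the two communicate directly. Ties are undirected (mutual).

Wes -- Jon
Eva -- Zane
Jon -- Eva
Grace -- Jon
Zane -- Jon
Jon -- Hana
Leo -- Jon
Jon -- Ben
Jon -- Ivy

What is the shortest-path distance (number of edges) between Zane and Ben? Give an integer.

One shortest route is Zane – Jon – Ben, which uses 2 edges, and Zane and Ben are not directly tied, so nothing shorter exists. So d(Zane,Ben) = 2.

2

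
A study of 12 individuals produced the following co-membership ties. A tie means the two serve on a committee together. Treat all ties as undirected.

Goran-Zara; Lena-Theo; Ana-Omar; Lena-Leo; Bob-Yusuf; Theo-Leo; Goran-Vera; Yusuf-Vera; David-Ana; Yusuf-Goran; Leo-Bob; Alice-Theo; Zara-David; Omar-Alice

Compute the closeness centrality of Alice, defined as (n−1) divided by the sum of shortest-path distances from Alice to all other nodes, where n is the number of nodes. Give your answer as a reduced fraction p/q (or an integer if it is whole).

11/32

Distances from Alice: Ana:2, Bob:3, David:3, Goran:5, Lena:2, Leo:2, Omar:1, Theo:1, Vera:5, Yusuf:4, Zara:4. Sum = 32.
n = 12, so closeness = 11/32.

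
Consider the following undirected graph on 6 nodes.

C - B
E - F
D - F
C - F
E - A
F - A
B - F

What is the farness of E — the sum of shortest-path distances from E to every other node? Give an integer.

Distances from E: A:1, B:2, C:2, D:2, F:1.
Sum = 1 + 2 + 2 + 2 + 1 = 8.

8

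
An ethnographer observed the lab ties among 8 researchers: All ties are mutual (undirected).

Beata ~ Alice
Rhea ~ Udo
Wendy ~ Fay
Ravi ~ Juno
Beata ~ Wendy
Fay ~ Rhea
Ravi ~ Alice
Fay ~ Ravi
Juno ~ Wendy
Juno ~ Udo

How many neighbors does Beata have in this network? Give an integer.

2

Beata is directly tied to Alice and Wendy. That is 2 neighbors, so the degree of Beata is 2.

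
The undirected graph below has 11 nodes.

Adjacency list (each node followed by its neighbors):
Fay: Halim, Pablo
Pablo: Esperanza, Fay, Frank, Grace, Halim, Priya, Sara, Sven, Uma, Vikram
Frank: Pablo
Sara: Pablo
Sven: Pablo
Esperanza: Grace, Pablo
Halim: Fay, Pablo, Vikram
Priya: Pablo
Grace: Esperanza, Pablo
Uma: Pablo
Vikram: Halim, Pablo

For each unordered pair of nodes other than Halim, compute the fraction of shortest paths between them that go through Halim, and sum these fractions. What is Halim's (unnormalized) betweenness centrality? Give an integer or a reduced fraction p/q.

Pairs whose geodesics pass through Halim — Fay–Vikram: 1/2.
All other pairs contribute 0.
Summing the contributions gives betweenness(Halim) = 1/2.

1/2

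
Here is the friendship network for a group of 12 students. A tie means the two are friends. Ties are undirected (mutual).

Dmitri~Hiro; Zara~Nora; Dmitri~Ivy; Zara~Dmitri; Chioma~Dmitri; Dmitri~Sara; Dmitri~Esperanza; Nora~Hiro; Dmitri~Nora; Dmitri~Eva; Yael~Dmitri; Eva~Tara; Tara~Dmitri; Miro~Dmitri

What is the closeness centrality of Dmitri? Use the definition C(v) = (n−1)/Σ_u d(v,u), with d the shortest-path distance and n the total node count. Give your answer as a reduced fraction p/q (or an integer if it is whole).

Distances from Dmitri: Chioma:1, Esperanza:1, Eva:1, Hiro:1, Ivy:1, Miro:1, Nora:1, Sara:1, Tara:1, Yael:1, Zara:1. Sum = 11.
n = 12, so closeness = 11/11 = 1.

1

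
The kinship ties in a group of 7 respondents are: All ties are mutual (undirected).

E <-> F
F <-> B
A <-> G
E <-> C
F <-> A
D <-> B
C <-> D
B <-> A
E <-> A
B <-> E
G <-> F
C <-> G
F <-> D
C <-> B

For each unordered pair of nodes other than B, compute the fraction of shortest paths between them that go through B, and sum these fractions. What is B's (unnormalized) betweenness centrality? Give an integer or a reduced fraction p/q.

17/12

Pairs whose geodesics pass through B — E–D: 1/3; C–F: 1/4; C–A: 1/3; D–A: 1/2.
All other pairs contribute 0.
Summing the contributions gives betweenness(B) = 17/12.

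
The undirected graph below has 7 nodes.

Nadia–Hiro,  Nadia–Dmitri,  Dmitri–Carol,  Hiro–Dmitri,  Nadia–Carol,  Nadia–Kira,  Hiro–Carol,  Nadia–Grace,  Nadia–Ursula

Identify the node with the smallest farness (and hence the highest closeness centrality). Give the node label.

Farness (sum of distances to all others) for each node — Carol:9, Dmitri:9, Grace:11, Hiro:9, Kira:11, Nadia:6, Ursula:11.
The smallest farness is 6, for Nadia, so Nadia has the highest closeness.

Nadia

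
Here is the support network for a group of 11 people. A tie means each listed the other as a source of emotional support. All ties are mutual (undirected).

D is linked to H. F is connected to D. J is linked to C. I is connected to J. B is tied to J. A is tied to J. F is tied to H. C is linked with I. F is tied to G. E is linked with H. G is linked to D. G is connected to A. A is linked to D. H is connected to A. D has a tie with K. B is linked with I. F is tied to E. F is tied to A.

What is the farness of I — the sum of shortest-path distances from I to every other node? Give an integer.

Distances from I: A:2, B:1, C:1, D:3, E:4, F:3, G:3, H:3, J:1, K:4.
Sum = 2 + 1 + 1 + 3 + 4 + 3 + 3 + 3 + 1 + 4 = 25.

25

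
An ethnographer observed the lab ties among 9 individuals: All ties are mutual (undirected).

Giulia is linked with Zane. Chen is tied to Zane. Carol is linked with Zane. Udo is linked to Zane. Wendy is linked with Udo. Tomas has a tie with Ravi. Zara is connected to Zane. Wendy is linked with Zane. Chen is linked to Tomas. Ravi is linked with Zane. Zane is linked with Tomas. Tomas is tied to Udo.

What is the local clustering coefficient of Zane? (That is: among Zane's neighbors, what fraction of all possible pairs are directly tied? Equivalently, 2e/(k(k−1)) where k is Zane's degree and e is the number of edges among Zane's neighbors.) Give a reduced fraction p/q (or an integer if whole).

1/7

Zane's neighbors: Carol, Chen, Giulia, Ravi, Tomas, Udo, Wendy, and Zara (k = 8).
Possible neighbor pairs: C(8,2) = 28. Edges among them: Chen–Tomas, Ravi–Tomas, Tomas–Udo, Udo–Wendy → e = 4.
Clustering(Zane) = 4/28 = 1/7.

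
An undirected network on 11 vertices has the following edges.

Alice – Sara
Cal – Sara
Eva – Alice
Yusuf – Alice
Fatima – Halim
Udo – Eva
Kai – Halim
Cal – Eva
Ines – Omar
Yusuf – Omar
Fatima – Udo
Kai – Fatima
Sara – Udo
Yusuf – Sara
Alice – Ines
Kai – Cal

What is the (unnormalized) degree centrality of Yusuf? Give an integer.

Yusuf is directly tied to Alice, Omar, and Sara. That is 3 neighbors, so the degree of Yusuf is 3.

3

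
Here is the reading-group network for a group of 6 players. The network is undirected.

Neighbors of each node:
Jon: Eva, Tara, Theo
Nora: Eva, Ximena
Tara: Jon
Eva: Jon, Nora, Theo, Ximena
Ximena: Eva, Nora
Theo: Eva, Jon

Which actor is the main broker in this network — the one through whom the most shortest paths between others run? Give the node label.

Eva

Unnormalized betweenness of each node: Eva:6, Jon:4, Nora:0, Tara:0, Theo:0, Ximena:0.
Eva has the largest value, 6, making it the main broker — the node through which the most shortest paths run.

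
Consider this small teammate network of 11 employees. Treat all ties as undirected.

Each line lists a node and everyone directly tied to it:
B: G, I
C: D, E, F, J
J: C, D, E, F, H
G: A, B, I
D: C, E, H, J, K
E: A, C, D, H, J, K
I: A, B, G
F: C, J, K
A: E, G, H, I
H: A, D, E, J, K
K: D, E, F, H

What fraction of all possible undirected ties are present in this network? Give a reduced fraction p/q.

There are 22 edges and 11 nodes, so the maximum possible is C(11,2) = 55.
Density = 22/55 = 2/5.

2/5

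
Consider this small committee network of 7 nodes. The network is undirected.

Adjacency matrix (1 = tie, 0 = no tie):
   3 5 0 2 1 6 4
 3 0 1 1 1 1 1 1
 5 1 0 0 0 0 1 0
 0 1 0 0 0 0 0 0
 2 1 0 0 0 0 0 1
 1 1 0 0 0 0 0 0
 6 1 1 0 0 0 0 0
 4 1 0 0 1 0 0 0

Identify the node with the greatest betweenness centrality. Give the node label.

Unnormalized betweenness of each node: 0:0, 1:0, 2:0, 3:13, 4:0, 5:0, 6:0.
3 has the largest value, 13, making it the main broker — the node through which the most shortest paths run.

3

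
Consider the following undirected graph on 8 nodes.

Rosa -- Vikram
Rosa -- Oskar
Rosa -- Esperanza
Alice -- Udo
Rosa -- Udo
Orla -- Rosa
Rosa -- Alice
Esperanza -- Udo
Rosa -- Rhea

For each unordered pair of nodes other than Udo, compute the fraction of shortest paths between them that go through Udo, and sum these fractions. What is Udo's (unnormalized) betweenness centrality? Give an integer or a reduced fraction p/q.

Pairs whose geodesics pass through Udo — Alice–Esperanza: 1/2.
All other pairs contribute 0.
Summing the contributions gives betweenness(Udo) = 1/2.

1/2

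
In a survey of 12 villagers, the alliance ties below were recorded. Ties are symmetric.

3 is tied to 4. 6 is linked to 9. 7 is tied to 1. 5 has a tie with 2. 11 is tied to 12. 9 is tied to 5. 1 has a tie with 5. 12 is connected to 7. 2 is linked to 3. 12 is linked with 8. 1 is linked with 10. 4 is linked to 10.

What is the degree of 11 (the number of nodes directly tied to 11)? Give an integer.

1

11 is directly tied to 12. That is 1 neighbor, so the degree of 11 is 1.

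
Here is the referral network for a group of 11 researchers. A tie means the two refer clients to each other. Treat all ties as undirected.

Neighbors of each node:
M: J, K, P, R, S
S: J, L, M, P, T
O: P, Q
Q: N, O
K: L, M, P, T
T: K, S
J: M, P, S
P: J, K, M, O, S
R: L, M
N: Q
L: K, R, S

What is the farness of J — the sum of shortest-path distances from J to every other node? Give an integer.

20

Distances from J: K:2, L:2, M:1, N:4, O:2, P:1, Q:3, R:2, S:1, T:2.
Sum = 2 + 2 + 1 + 4 + 2 + 1 + 3 + 2 + 1 + 2 = 20.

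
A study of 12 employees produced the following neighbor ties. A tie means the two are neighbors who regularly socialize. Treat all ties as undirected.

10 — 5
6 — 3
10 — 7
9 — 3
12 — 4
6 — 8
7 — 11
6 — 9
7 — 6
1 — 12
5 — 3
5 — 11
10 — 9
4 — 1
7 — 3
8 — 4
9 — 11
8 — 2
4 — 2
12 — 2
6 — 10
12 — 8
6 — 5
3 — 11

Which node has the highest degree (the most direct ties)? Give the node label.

Degrees — 1:2, 2:3, 3:5, 4:4, 5:4, 6:6, 7:4, 8:4, 9:4, 10:4, 11:4, 12:4.
The maximum is 6, attained only by 6.

6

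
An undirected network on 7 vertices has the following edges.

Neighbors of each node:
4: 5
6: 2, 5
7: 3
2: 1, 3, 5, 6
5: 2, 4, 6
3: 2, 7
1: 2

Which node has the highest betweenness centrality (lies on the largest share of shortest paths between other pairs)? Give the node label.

2

Unnormalized betweenness of each node: 1:0, 2:11, 3:5, 4:0, 5:5, 6:0, 7:0.
2 has the largest value, 11, making it the main broker — the node through which the most shortest paths run.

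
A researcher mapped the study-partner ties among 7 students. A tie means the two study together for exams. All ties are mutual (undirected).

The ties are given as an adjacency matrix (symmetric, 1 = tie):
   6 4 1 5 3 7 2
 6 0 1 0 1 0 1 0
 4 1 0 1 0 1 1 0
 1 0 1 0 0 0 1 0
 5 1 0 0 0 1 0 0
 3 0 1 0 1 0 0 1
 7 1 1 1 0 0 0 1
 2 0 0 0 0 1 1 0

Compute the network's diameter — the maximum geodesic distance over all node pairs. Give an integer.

3

Eccentricity of each node (its greatest distance to any other): 1:3, 2:2, 3:2, 4:2, 5:3, 6:2, 7:2.
The maximum eccentricity is 3, realized for instance by the pair 1–5 via 1 – 4 – 6 – 5. So the diameter is 3.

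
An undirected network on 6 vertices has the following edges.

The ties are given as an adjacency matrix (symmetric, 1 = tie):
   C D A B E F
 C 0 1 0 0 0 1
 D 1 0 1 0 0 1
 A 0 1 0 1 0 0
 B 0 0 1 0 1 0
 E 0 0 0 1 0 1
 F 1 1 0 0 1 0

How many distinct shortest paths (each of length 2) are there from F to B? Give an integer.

The shortest distance is 2, and the only length-2 path is F–E–B. So there is exactly 1 shortest path.

1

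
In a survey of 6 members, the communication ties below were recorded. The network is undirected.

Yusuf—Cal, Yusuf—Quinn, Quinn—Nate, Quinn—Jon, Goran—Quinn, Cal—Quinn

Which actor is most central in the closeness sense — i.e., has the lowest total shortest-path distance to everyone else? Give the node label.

Quinn

Farness (sum of distances to all others) for each node — Cal:8, Goran:9, Jon:9, Nate:9, Quinn:5, Yusuf:8.
The smallest farness is 5, for Quinn, so Quinn has the highest closeness.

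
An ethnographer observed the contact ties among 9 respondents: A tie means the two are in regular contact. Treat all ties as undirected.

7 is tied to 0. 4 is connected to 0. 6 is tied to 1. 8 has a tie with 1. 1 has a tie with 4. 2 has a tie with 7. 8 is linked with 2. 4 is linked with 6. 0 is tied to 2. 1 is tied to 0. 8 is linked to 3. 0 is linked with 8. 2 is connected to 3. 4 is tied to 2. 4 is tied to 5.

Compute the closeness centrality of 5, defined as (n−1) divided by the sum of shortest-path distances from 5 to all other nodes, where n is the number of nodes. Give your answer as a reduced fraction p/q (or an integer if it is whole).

Distances from 5: 0:2, 1:2, 2:2, 3:3, 4:1, 6:2, 7:3, 8:3. Sum = 18.
n = 9, so closeness = 8/18 = 4/9.

4/9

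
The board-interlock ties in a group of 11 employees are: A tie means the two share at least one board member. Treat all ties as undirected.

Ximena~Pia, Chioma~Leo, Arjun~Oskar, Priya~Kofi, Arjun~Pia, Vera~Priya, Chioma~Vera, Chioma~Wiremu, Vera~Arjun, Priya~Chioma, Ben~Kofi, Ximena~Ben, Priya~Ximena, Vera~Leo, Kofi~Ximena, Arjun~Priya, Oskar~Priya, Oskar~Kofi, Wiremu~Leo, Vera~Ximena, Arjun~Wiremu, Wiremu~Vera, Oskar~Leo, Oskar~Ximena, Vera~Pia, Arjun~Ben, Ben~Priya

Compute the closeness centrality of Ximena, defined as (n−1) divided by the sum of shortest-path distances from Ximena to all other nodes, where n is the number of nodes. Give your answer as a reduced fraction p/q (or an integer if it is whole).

5/7

Distances from Ximena: Arjun:2, Ben:1, Chioma:2, Kofi:1, Leo:2, Oskar:1, Pia:1, Priya:1, Vera:1, Wiremu:2. Sum = 14.
n = 11, so closeness = 10/14 = 5/7.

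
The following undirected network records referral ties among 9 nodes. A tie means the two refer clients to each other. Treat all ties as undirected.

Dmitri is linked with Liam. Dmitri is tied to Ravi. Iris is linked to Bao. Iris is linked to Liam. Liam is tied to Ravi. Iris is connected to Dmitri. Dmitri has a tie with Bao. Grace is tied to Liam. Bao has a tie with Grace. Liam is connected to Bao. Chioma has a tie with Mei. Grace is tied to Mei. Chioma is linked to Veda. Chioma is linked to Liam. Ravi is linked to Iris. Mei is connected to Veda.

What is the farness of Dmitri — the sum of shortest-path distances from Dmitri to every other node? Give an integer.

14

Distances from Dmitri: Bao:1, Chioma:2, Grace:2, Iris:1, Liam:1, Mei:3, Ravi:1, Veda:3.
Sum = 1 + 2 + 2 + 1 + 1 + 3 + 1 + 3 = 14.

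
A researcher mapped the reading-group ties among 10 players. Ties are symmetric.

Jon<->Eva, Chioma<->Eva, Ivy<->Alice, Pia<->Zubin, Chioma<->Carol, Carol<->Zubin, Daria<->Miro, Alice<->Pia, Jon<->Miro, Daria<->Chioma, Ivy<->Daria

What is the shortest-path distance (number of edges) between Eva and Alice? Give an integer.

One shortest route is Eva – Chioma – Daria – Ivy – Alice, which uses 4 edges, and at distance 3 from Eva we only reach {Ivy, Zubin}, which does not include Alice. So d(Eva,Alice) = 4.

4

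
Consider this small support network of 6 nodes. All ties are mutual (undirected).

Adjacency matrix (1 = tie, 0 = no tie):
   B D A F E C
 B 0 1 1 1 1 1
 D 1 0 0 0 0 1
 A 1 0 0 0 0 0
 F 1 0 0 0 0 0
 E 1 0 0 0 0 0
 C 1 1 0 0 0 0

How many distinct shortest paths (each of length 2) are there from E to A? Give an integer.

1

The shortest distance is 2, and the only length-2 path is E–B–A. So there is exactly 1 shortest path.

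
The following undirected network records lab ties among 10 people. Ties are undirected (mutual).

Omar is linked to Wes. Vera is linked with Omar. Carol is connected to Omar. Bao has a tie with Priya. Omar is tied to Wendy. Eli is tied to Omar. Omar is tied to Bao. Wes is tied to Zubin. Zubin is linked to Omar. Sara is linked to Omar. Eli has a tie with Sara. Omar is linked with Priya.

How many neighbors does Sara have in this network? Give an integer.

2

Sara is directly tied to Eli and Omar. That is 2 neighbors, so the degree of Sara is 2.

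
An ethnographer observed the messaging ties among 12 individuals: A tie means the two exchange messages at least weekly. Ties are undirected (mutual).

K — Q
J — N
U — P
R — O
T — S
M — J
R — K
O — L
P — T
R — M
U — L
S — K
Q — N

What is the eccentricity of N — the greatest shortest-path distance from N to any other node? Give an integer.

Distances from N: J:1, K:2, L:5, M:2, O:4, P:5, Q:1, R:3, S:3, T:4, U:6.
The largest is 6 (to U), so the eccentricity of N is 6.

6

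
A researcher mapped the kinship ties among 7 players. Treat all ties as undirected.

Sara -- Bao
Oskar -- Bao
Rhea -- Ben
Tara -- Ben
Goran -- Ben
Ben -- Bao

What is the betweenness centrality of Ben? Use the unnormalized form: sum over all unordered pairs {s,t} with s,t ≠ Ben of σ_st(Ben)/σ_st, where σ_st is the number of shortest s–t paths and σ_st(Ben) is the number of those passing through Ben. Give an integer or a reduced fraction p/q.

Pairs whose geodesics pass through Ben — Bao–Rhea: 1; Bao–Tara: 1; Bao–Goran: 1; Rhea–Tara: 1; Rhea–Oskar: 1; Rhea–Sara: 1; Rhea–Goran: 1; Tara–Oskar: 1; Tara–Sara: 1; Tara–Goran: 1; Oskar–Goran: 1; Sara–Goran: 1.
All other pairs contribute 0.
Summing the contributions gives betweenness(Ben) = 12.

12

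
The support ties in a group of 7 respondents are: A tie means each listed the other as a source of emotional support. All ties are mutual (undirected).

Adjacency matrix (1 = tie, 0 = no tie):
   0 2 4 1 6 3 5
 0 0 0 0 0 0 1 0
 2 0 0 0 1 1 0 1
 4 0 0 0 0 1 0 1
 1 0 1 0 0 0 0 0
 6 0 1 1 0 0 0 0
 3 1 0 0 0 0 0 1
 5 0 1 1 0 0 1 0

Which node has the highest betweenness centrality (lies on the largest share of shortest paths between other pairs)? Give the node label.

5

Unnormalized betweenness of each node: 0:0, 1:0, 2:13/2, 3:5, 4:3/2, 5:9, 6:1.
5 has the largest value, 9, making it the main broker — the node through which the most shortest paths run.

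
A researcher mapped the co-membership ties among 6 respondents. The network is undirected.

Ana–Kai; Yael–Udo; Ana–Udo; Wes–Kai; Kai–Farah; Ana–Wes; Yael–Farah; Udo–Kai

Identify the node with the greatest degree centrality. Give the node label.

Degrees — Ana:3, Farah:2, Kai:4, Udo:3, Wes:2, Yael:2.
The maximum is 4, attained only by Kai.

Kai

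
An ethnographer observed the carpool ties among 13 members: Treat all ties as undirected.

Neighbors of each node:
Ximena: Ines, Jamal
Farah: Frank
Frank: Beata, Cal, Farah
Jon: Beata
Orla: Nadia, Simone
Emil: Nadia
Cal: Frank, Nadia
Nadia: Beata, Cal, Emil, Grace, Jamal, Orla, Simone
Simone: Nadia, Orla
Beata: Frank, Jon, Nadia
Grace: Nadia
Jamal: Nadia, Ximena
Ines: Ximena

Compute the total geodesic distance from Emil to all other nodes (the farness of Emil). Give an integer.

Distances from Emil: Beata:2, Cal:2, Farah:4, Frank:3, Grace:2, Ines:4, Jamal:2, Jon:3, Nadia:1, Orla:2, Simone:2, Ximena:3.
Sum = 2 + 2 + 4 + 3 + 2 + 4 + 2 + 3 + 1 + 2 + 2 + 3 = 30.

30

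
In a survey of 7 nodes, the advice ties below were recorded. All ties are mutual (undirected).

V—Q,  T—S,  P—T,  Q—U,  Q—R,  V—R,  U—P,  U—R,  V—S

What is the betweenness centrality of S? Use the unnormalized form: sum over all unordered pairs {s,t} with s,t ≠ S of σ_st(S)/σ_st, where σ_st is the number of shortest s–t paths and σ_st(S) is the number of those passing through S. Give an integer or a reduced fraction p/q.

Pairs whose geodesics pass through S — V–T: 1; V–P: 1/3; T–Q: 1/2; T–R: 1/2.
All other pairs contribute 0.
Summing the contributions gives betweenness(S) = 7/3.

7/3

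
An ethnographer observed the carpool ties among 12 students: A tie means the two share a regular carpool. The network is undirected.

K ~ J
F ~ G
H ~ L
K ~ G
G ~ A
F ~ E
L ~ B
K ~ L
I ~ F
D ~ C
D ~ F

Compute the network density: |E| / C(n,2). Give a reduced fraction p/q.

There are 11 edges and 12 nodes, so the maximum possible is C(12,2) = 66.
Density = 11/66 = 1/6.

1/6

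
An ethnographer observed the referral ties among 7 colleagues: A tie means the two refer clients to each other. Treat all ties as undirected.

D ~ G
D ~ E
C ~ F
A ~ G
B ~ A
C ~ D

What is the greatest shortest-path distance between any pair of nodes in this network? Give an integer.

Eccentricity of each node (its greatest distance to any other): A:4, B:5, C:4, D:3, E:4, F:5, G:3.
The maximum eccentricity is 5, realized for instance by the pair F–B via F – C – D – G – A – B. So the diameter is 5.

5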